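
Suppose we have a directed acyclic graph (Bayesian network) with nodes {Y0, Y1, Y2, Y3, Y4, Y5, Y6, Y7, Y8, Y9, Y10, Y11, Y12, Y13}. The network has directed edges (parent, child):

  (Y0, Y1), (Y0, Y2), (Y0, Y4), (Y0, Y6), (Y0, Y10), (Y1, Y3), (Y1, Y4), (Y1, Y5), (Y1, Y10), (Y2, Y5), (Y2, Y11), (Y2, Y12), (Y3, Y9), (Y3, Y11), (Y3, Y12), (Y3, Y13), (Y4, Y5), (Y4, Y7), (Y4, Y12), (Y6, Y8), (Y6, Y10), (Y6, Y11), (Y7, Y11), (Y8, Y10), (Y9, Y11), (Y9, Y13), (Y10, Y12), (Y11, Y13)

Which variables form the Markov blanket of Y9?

A node's Markov blanket = Pa ∪ Ch ∪ (parents of Ch other than the node itself).
Children of Y9: Y11, Y13.
Y9's parents: Y3.
Co-parents of Y9 (other parents of its children):
  parents(Y11) \ {Y9} = {Y2, Y3, Y6, Y7}.
  Y13 also has parents Y3, Y11.
Taking the union gives {Y2, Y3, Y6, Y7, Y11, Y13}.

{Y2, Y3, Y6, Y7, Y11, Y13}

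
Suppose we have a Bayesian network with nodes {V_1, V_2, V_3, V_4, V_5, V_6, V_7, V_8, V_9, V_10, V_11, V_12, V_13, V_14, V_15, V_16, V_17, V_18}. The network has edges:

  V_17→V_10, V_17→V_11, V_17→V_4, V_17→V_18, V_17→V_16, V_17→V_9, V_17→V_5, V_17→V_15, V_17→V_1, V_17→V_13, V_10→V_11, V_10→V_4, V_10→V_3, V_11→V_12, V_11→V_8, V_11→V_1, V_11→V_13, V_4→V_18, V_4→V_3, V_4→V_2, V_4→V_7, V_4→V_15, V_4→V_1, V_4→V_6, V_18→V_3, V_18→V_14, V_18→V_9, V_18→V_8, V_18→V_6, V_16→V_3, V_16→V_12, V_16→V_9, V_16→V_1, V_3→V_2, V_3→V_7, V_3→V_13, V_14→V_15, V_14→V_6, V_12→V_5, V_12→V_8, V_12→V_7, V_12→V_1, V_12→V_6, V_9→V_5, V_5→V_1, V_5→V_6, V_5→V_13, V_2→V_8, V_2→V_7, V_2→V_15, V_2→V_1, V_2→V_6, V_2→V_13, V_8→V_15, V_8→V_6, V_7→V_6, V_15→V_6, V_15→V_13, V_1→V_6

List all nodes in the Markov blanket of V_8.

V_8 has parents V_2, V_11, V_12, V_18.
Ch(V_8) = {V_6, V_15}.
Other parents of V_8's children:
  V_15 also has parents V_2, V_4, V_14, V_17.
  V_6's other parents are V_1, V_2, V_4, V_5, V_7, V_12, V_14, V_15, V_18.
Union: {V_2, V_11, V_12, V_18} ∪ {V_6, V_15} ∪ {V_1, V_2, V_4, V_5, V_7, V_12, V_14, V_15, V_17, V_18} = {V_1, V_2, V_4, V_5, V_6, V_7, V_11, V_12, V_14, V_15, V_17, V_18}.

{V_1, V_2, V_4, V_5, V_6, V_7, V_11, V_12, V_14, V_15, V_17, V_18}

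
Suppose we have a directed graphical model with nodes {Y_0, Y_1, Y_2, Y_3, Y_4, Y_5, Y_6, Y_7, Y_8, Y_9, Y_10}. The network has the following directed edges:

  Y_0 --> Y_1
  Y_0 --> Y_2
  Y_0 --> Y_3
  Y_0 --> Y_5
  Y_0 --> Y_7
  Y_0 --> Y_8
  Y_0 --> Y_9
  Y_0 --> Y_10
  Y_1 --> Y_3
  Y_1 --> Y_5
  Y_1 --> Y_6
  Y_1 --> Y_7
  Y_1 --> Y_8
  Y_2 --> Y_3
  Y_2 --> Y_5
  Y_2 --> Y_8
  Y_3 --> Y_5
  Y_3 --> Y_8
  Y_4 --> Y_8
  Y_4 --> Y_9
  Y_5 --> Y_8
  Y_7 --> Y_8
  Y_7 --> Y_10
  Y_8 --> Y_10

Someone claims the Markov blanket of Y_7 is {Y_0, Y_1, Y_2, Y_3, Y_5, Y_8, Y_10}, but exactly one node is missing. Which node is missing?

Y_4

A node's Markov blanket = Pa ∪ Ch ∪ (parents of Ch other than the node itself).
Y_7 has parents Y_0, Y_1.
Children of Y_7: Y_8, Y_10.
Other parents of Y_7's children:
  Y_8's other parents are Y_0, Y_1, Y_2, Y_3, Y_4, Y_5.
  parents(Y_10) \ {Y_7} = {Y_0, Y_8}.
MB(Y_7) = {Y_0, Y_1, Y_2, Y_3, Y_4, Y_5, Y_8, Y_10}.
Comparing with the claimed set, Y_4 is missing.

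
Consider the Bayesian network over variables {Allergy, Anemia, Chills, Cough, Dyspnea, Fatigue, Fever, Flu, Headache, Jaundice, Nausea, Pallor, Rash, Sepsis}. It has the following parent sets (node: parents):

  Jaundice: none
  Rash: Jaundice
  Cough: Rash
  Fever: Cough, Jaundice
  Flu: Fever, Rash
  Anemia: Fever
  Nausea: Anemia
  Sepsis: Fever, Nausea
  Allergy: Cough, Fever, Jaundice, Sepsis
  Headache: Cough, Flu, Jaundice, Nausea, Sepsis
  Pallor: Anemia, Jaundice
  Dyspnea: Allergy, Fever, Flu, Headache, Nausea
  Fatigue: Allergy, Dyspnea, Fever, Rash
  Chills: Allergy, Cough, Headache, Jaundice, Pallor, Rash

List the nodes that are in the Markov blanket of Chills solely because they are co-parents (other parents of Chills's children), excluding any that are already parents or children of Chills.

Chills has no children, so it has no co-parents. The set is empty.

{}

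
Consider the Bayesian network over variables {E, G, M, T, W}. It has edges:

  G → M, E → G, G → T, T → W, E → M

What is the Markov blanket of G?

G's children: M, T.
Parents of G: E.
For each child, the remaining parents (spouses of G):
  parents(M) \ {G} = {E}.
  T has no other parent.
Taking the union gives {E, M, T}.

{E, M, T}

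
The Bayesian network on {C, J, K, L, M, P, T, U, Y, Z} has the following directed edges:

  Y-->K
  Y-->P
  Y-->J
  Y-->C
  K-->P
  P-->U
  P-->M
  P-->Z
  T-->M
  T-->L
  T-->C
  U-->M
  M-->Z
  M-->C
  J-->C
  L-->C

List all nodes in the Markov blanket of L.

{C, J, M, T, Y}

L has child C.
Parents of L: T.
Other parents of L's children:
  parents(C) \ {L} = {J, M, T, Y}.
MB(L) = {C, J, M, T, Y}.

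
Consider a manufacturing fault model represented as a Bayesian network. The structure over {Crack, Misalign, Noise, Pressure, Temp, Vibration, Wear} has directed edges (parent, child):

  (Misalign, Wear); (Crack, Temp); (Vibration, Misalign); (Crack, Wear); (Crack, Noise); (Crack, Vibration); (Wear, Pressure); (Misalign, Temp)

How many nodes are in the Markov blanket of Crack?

Parents of Crack: none.
Ch(Crack) = {Noise, Temp, Vibration, Wear}.
Other parents of Crack's children:
  Vibration has no other parent.
  Noise has no other parent.
  Wear's other parent is Misalign.
  parents(Temp) \ {Crack} = {Misalign}.
MB(Crack) = {Misalign, Noise, Temp, Vibration, Wear}, which has 5 nodes.

5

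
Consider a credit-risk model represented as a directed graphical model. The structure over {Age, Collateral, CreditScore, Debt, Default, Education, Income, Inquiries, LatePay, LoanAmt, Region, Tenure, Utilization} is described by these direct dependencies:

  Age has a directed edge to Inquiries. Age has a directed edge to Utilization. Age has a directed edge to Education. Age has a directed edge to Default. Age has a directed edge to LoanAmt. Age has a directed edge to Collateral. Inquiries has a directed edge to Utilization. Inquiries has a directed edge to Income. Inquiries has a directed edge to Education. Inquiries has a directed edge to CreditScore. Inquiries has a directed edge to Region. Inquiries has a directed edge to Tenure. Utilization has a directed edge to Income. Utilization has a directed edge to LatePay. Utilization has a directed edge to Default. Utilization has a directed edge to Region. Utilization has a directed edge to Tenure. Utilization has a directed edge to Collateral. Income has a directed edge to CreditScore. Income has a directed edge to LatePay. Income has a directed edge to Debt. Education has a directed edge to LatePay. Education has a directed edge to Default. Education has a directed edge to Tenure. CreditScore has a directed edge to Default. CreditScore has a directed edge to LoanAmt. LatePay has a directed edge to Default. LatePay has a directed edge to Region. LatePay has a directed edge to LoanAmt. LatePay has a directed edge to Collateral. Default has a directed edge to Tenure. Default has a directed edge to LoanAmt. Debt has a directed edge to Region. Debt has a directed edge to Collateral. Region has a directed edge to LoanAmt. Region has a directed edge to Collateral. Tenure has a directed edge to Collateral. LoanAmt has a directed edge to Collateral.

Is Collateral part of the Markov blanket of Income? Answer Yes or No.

No

Income has parents Inquiries, Utilization.
Income has children CreditScore, Debt, LatePay.
For each child, the remaining parents (spouses of Income):
  CreditScore: Inquiries
  LatePay: Education, Utilization
  Debt: —
MB(Income) = {CreditScore, Debt, Education, Inquiries, LatePay, Utilization}; Collateral is not in this set.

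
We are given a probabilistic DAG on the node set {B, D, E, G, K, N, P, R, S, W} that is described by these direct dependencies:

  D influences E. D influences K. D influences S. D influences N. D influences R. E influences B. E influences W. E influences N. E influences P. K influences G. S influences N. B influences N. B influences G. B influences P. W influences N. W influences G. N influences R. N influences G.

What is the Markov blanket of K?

Recall MB(v) = parents ∪ children ∪ spouses, where spouses are the other parents of v's children.
Parents of K: D.
Ch(K) = {G}.
Other parents of K's children:
  G's other parents are B, N, W.
MB(K) = {B, D, G, N, W}.

{B, D, G, N, W}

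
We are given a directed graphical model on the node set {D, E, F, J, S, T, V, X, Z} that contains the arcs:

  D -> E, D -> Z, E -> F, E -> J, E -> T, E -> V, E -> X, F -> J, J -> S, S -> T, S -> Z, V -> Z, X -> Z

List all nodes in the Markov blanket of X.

X's parents: E.
X has child Z.
Parents of each child, excluding X:
  Z also has parents D, S, V.
Taking the union gives {D, E, S, V, Z}.

{D, E, S, V, Z}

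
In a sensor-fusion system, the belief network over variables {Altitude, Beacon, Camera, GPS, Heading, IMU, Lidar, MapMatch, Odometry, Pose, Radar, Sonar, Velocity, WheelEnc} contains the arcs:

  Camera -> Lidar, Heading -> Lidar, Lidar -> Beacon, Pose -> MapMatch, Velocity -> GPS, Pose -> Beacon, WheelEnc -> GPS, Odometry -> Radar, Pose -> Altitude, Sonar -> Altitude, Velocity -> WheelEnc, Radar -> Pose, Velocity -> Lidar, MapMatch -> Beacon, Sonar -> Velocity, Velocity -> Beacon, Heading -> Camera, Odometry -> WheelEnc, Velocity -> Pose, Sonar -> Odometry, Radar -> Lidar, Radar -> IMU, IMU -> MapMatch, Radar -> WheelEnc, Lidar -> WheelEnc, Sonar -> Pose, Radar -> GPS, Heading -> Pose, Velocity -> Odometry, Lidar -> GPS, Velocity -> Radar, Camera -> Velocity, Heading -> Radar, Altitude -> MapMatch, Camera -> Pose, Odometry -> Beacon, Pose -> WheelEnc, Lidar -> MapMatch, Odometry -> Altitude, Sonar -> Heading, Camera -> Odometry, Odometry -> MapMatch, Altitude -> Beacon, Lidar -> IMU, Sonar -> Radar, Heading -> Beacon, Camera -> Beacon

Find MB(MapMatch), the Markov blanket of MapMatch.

{Altitude, Beacon, Camera, Heading, IMU, Lidar, Odometry, Pose, Velocity}

A node's Markov blanket = Pa ∪ Ch ∪ (parents of Ch other than the node itself).
Parents of MapMatch: Altitude, IMU, Lidar, Odometry, Pose.
MapMatch's children: Beacon.
Parents of each child, excluding MapMatch:
  Beacon's other parents are Altitude, Camera, Heading, Lidar, Odometry, Pose, Velocity.
So the Markov blanket of MapMatch is {Altitude, Beacon, Camera, Heading, IMU, Lidar, Odometry, Pose, Velocity}.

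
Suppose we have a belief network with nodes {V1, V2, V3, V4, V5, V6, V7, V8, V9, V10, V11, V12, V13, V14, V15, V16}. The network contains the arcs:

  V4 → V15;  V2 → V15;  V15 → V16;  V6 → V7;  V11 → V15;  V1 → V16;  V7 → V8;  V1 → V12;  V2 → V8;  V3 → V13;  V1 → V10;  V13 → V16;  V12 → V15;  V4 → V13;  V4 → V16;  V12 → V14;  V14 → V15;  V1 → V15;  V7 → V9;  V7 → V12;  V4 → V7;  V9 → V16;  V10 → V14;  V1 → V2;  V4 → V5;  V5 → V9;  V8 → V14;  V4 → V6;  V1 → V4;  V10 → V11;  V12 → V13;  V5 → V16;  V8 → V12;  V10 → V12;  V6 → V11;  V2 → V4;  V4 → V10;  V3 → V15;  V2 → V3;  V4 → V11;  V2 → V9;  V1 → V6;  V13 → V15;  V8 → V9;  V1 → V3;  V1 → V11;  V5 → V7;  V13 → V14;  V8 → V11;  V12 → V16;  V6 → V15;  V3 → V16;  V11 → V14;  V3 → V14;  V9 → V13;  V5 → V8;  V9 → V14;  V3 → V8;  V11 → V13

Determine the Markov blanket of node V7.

V7 has children V8, V9, V12.
V7's parents: V4, V5, V6.
Other parents of V7's children:
  V8's other parents are V2, V3, V5.
  V9 also has parents V2, V5, V8.
  parents(V12) \ {V7} = {V1, V8, V10}.
MB(V7) = {V1, V2, V3, V4, V5, V6, V8, V9, V10, V12}.

{V1, V2, V3, V4, V5, V6, V8, V9, V10, V12}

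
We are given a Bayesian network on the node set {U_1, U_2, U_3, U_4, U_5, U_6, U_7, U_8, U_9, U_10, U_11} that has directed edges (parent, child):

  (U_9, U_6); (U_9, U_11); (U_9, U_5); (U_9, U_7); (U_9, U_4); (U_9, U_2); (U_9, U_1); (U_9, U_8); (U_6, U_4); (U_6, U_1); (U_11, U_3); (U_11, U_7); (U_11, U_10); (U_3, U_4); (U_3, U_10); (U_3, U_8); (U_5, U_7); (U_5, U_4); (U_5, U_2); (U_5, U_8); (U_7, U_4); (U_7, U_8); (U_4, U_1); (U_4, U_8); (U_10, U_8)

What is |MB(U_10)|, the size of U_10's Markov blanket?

7

U_10's children: U_8.
Pa(U_10) = {U_3, U_11}.
For each child, the remaining parents (spouses of U_10):
  U_8: U_3, U_4, U_5, U_7, U_9
MB(U_10) = {U_3, U_4, U_5, U_7, U_8, U_9, U_11}, which has 7 nodes.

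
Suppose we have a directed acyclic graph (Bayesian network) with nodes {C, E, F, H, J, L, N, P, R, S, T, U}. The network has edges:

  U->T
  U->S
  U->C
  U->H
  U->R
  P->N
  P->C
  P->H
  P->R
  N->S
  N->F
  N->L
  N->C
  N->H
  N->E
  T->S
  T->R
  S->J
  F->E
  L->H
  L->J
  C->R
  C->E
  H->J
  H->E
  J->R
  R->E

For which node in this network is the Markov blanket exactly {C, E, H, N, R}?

F

The target node must have every member of {C, E, H, N, R} as a parent, child, or co-parent, and no others.
Parents of F: N; children: E; co-parents: C, H, N, R.
These exactly cover the given set, so the node is F.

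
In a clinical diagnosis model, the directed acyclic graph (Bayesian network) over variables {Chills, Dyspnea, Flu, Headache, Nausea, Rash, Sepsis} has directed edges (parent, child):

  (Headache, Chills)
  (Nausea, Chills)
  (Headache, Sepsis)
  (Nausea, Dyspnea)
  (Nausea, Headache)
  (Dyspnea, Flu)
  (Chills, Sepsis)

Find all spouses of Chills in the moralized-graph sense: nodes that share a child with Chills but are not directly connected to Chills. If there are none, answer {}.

Children of Chills: Sepsis.
  parents(Sepsis) \ {Chills} = {Headache}.
Excluding nodes already adjacent to Chills (Headache, Nausea, Sepsis), the co-parent-only contribution is {}.

{}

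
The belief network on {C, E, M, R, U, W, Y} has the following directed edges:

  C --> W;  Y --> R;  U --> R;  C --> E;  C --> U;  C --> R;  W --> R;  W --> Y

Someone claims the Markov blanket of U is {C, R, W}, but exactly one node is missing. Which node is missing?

U's parents: C.
U's children: R.
For each child, the remaining parents (spouses of U):
  parents(R) \ {U} = {C, W, Y}.
MB(U) = {C, R, W, Y}.
Comparing with the claimed set, Y is missing.

Y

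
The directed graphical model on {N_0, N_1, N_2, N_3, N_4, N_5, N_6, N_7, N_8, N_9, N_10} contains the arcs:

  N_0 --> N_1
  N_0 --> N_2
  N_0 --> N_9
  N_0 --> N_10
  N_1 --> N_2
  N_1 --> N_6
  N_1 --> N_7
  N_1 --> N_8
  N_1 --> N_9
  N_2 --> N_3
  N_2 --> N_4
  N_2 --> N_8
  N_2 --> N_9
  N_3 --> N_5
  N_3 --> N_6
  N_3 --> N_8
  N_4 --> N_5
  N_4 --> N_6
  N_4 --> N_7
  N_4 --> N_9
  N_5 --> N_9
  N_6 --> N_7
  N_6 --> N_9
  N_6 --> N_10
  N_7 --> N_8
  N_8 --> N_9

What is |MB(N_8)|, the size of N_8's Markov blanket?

9

A node's Markov blanket = Pa ∪ Ch ∪ (parents of Ch other than the node itself).
Ch(N_8) = {N_9}.
N_8's parents: N_1, N_2, N_3, N_7.
Other parents of N_8's children:
  N_9: N_0, N_1, N_2, N_4, N_5, N_6
MB(N_8) = {N_0, N_1, N_2, N_3, N_4, N_5, N_6, N_7, N_9}, which has 9 nodes.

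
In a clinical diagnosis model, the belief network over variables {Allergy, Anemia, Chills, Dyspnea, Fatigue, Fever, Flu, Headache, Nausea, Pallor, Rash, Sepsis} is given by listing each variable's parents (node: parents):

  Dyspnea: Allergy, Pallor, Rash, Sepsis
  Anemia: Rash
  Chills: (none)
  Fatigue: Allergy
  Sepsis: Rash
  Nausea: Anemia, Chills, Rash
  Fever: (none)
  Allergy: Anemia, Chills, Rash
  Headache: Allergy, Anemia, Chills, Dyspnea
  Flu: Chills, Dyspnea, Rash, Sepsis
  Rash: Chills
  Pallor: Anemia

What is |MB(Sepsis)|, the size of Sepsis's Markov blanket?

6

Sepsis has children Dyspnea, Flu.
Parents of Sepsis: Rash.
Other parents of Sepsis's children:
  Dyspnea also has parents Allergy, Pallor, Rash.
  parents(Flu) \ {Sepsis} = {Chills, Dyspnea, Rash}.
MB(Sepsis) = {Allergy, Chills, Dyspnea, Flu, Pallor, Rash}, which has 6 nodes.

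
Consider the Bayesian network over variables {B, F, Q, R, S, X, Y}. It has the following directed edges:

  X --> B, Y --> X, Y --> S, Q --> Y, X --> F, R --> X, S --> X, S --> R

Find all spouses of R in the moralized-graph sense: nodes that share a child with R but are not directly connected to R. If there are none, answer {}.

Children of R: X.
  X: S, Y
Excluding nodes already adjacent to R (S, X), the co-parent-only contribution is {Y}.

{Y}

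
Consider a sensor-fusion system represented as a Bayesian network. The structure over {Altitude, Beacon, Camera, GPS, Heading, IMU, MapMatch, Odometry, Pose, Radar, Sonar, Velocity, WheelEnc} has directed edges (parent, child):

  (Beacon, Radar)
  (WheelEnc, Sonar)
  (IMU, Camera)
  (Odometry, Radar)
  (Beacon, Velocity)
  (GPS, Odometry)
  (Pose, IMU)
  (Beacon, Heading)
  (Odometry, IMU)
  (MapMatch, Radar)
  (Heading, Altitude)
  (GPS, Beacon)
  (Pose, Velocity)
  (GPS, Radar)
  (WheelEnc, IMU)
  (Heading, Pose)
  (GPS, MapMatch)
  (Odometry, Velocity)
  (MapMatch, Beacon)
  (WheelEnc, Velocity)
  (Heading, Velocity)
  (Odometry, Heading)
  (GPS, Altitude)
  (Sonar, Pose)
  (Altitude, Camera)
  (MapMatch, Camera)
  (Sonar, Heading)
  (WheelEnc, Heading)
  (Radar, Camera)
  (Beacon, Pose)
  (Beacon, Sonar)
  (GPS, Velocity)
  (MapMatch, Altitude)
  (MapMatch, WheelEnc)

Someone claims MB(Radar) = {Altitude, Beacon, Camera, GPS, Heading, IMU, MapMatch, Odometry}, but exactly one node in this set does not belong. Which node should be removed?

Radar has parents Beacon, GPS, MapMatch, Odometry.
Radar has child Camera.
Other parents of Radar's children:
  Camera: Altitude, IMU, MapMatch
MB(Radar) = {Altitude, Beacon, Camera, GPS, IMU, MapMatch, Odometry}.
Heading is neither a parent, child, nor co-parent of Radar, so it does not belong.

Heading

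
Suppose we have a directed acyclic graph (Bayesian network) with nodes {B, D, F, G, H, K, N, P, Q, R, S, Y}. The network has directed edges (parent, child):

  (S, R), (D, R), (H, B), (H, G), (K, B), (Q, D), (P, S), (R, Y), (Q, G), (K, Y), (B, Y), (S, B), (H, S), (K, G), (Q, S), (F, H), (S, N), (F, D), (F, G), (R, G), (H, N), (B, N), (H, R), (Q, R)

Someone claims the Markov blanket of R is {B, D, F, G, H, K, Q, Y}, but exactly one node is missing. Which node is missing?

Recall MB(v) = parents ∪ children ∪ spouses, where spouses are the other parents of v's children.
Children of R: G, Y.
Parents of R: D, H, Q, S.
Parents of each child, excluding R:
  G also has parents F, H, K, Q.
  parents(Y) \ {R} = {B, K}.
MB(R) = {B, D, F, G, H, K, Q, S, Y}.
Comparing with the claimed set, S is missing.

S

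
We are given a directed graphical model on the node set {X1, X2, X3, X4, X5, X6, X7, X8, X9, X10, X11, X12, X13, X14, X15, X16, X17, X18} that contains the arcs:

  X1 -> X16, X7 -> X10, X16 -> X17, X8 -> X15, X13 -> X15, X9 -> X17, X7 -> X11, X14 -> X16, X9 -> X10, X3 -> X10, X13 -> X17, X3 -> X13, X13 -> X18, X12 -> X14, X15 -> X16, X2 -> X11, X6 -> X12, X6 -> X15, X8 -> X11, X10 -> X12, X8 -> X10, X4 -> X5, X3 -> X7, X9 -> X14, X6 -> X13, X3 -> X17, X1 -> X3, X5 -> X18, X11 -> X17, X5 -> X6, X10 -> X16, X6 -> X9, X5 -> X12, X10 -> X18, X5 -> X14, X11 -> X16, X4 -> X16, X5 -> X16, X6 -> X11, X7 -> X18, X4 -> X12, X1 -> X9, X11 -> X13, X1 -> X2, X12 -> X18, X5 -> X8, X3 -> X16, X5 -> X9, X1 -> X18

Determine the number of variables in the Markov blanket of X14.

The Markov blanket of a node is its parents, its children, and the other parents of its children.
Parents of X14: X5, X9, X12.
X14's children: X16.
Co-parents of X14 (other parents of its children):
  parents(X16) \ {X14} = {X1, X3, X4, X5, X10, X11, X15}.
MB(X14) = {X1, X3, X4, X5, X9, X10, X11, X12, X15, X16}, which has 10 nodes.

10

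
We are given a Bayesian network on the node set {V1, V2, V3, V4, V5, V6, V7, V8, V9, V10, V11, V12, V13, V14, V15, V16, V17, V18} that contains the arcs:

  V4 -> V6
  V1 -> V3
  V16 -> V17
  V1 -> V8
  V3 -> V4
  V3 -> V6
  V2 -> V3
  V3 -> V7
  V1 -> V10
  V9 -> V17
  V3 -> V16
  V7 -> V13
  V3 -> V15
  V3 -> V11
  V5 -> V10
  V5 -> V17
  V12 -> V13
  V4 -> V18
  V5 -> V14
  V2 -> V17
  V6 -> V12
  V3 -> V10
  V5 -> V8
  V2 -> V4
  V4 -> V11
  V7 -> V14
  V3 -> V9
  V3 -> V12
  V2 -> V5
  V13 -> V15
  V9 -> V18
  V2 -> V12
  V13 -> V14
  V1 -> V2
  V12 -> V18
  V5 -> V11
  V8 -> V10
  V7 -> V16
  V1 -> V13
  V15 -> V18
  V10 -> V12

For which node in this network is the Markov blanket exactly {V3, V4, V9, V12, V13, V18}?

The target node must have every member of {V3, V4, V9, V12, V13, V18} as a parent, child, or co-parent, and no others.
Parents of V15: V3, V13; children: V18; co-parents: V4, V9, V12.
These exactly cover the given set, so the node is V15.

V15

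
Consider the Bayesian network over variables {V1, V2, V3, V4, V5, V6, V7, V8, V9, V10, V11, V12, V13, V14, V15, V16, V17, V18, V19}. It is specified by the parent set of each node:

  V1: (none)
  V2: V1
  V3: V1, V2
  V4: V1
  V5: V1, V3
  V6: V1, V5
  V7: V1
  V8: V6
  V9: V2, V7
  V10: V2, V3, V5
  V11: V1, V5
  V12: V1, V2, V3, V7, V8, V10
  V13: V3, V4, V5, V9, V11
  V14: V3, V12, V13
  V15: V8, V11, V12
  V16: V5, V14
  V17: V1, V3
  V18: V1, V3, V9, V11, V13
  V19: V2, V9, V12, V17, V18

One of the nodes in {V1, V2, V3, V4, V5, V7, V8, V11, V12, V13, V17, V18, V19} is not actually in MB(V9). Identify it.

V8

The Markov blanket of a node is its parents, its children, and the other parents of its children.
Children of V9: V13, V18, V19.
Pa(V9) = {V2, V7}.
Co-parents of V9 (other parents of its children):
  V13: V3, V4, V5, V11
  V18: V1, V3, V11, V13
  V19: V2, V12, V17, V18
MB(V9) = {V1, V2, V3, V4, V5, V7, V11, V12, V13, V17, V18, V19}.
V8 is neither a parent, child, nor co-parent of V9, so it does not belong.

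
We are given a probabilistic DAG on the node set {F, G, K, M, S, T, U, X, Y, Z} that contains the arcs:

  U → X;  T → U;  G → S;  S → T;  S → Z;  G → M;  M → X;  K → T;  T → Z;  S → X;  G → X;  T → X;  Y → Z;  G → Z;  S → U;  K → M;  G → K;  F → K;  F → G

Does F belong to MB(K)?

F is a parent of K.
So F ∈ MB(K).

Yes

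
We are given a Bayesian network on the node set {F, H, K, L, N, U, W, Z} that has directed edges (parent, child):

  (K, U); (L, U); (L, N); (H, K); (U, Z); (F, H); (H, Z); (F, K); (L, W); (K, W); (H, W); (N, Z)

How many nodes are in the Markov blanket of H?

7

A node's Markov blanket = Pa ∪ Ch ∪ (parents of Ch other than the node itself).
H's children: K, W, Z.
Pa(H) = {F}.
Parents of each child, excluding H:
  K: F
  W: K, L
  Z: N, U
MB(H) = {F, K, L, N, U, W, Z}, which has 7 nodes.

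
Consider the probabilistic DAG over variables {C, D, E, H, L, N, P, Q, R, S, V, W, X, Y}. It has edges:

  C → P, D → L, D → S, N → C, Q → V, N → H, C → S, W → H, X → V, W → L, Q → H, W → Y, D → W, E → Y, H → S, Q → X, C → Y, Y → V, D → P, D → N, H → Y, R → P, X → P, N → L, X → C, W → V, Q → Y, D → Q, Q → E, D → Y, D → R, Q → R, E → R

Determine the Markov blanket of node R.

Recall MB(v) = parents ∪ children ∪ spouses, where spouses are the other parents of v's children.
R's parents: D, E, Q.
Ch(R) = {P}.
Parents of each child, excluding R:
  P's other parents are C, D, X.
So the Markov blanket of R is {C, D, E, P, Q, X}.

{C, D, E, P, Q, X}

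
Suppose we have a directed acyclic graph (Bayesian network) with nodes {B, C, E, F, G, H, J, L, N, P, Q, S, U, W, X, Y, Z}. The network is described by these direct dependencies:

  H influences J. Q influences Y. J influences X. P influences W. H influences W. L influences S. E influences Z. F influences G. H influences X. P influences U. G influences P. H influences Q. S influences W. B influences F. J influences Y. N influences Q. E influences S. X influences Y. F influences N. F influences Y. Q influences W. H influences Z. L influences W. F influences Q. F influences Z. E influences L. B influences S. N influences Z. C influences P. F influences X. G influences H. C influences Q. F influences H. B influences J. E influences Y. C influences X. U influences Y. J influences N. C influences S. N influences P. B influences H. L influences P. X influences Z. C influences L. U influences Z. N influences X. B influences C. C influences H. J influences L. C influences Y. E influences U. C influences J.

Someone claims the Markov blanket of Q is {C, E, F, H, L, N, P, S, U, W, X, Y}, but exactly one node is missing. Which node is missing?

Q's parents: C, F, H, N.
Q has children W, Y.
Other parents of Q's children:
  W also has parents H, L, P, S.
  Y also has parents C, E, F, J, U, X.
MB(Q) = {C, E, F, H, J, L, N, P, S, U, W, X, Y}.
Comparing with the claimed set, J is missing.

J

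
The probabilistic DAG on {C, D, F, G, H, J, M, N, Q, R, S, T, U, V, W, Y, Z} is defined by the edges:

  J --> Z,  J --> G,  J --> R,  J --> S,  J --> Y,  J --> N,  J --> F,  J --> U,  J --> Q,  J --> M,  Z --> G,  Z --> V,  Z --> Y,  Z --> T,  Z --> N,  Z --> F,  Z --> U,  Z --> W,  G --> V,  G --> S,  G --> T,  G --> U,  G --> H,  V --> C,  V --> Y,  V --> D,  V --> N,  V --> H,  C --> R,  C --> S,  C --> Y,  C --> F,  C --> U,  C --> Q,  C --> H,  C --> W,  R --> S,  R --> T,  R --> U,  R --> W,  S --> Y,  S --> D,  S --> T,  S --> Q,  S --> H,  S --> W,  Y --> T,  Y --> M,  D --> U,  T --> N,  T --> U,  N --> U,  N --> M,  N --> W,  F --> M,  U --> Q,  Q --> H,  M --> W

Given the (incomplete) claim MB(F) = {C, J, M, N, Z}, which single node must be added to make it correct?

F's children: M.
F's parents: C, J, Z.
For each child, the remaining parents (spouses of F):
  M: J, N, Y
MB(F) = {C, J, M, N, Y, Z}.
Comparing with the claimed set, Y is missing.

Y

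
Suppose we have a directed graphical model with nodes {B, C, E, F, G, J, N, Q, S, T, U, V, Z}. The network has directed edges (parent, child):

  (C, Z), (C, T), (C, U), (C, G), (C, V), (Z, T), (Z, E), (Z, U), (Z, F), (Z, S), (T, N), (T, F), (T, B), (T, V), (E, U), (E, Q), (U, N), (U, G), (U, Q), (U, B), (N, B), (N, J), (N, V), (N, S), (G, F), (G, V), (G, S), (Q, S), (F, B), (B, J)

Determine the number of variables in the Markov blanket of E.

E has parent Z.
E has children Q, U.
Other parents of E's children:
  U's other parents are C, Z.
  parents(Q) \ {E} = {U}.
MB(E) = {C, Q, U, Z}, which has 4 nodes.

4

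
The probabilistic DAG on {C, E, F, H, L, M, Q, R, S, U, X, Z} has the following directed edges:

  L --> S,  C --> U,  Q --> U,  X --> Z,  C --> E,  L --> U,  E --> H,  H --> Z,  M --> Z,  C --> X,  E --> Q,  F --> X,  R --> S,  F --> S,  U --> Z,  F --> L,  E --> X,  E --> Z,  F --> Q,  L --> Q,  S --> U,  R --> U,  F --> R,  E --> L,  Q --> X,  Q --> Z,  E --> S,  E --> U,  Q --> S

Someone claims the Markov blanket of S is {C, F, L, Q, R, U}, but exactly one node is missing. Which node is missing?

The Markov blanket of a node is its parents, its children, and the other parents of its children.
S's parents: E, F, L, Q, R.
S's children: U.
Co-parents of S (other parents of its children):
  U also has parents C, E, L, Q, R.
MB(S) = {C, E, F, L, Q, R, U}.
Comparing with the claimed set, E is missing.

E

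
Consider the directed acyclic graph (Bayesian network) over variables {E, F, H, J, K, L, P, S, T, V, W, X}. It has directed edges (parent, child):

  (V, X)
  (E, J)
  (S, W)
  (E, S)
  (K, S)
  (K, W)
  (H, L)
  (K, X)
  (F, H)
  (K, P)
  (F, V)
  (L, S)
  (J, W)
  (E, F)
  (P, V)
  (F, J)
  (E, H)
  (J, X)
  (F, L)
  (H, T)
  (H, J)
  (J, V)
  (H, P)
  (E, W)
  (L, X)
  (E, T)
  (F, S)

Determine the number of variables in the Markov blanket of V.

6

V's parents: F, J, P.
V's children: X.
For each child, the remaining parents (spouses of V):
  X: J, K, L
MB(V) = {F, J, K, L, P, X}, which has 6 nodes.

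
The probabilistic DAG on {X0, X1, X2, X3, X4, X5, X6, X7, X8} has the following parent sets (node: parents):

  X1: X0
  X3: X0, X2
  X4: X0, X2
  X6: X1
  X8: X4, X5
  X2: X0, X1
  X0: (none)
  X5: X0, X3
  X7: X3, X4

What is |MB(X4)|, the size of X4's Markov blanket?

6

By definition, MB(X4) is built from X4's parents, X4's children, and the co-parents of X4.
X4 has children X7, X8.
Pa(X4) = {X0, X2}.
Co-parents of X4 (other parents of its children):
  X7: X3
  X8: X5
MB(X4) = {X0, X2, X3, X5, X7, X8}, which has 6 nodes.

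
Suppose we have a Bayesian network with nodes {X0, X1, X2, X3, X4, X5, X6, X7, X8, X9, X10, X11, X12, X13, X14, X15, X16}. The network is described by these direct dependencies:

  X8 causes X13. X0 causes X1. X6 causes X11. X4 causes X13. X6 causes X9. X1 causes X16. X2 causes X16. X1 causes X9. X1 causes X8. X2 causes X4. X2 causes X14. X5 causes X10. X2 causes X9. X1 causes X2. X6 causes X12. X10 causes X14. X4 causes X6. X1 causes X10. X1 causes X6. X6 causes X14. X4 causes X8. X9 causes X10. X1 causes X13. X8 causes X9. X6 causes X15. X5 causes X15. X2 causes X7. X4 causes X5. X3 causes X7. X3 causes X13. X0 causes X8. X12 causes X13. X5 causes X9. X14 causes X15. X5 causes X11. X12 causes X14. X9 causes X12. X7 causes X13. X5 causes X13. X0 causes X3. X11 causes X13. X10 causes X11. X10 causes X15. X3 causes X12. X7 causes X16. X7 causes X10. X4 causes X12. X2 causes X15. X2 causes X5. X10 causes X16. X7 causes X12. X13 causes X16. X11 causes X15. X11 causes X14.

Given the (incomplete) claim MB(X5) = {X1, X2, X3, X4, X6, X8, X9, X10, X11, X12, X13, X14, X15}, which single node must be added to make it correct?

The Markov blanket of a node is its parents, its children, and the other parents of its children.
Ch(X5) = {X9, X10, X11, X13, X15}.
Pa(X5) = {X2, X4}.
For each child, the remaining parents (spouses of X5):
  parents(X9) \ {X5} = {X1, X2, X6, X8}.
  X10 also has parents X1, X7, X9.
  parents(X11) \ {X5} = {X6, X10}.
  X13 also has parents X1, X3, X4, X7, X8, X11, X12.
  X15 also has parents X2, X6, X10, X11, X14.
MB(X5) = {X1, X2, X3, X4, X6, X7, X8, X9, X10, X11, X12, X13, X14, X15}.
Comparing with the claimed set, X7 is missing.

X7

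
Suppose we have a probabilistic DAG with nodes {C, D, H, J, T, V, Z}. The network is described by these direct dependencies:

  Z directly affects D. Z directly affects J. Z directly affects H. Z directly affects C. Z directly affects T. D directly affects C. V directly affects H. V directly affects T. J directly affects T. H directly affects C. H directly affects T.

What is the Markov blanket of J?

Children of J: T.
J has parent Z.
Parents of each child, excluding J:
  T: H, V, Z
Union: {Z} ∪ {T} ∪ {H, V, Z} = {H, T, V, Z}.

{H, T, V, Z}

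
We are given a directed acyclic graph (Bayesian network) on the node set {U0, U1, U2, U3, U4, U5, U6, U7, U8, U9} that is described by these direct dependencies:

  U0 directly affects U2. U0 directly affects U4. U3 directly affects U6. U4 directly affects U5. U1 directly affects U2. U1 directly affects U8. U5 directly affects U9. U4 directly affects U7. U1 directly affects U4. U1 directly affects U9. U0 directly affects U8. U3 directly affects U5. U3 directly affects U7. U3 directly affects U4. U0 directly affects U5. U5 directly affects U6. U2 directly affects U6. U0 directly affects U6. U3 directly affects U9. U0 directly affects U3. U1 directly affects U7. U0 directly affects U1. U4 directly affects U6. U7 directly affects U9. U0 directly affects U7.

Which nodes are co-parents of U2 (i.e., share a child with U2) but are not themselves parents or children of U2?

Children of U2: U6.
  U6 also has parents U0, U3, U4, U5.
Excluding nodes already adjacent to U2 (U0, U1, U6), the co-parent-only contribution is {U3, U4, U5}.

{U3, U4, U5}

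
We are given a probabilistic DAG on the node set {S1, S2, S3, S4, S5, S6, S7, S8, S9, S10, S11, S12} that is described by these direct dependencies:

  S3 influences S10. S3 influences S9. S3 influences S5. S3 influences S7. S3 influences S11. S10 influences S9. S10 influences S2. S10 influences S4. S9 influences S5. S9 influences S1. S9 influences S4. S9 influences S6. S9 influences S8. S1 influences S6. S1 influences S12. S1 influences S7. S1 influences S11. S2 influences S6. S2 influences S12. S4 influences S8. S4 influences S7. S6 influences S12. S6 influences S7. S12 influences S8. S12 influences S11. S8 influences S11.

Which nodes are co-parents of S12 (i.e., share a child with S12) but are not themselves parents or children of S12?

{S3, S4, S9}

Children of S12: S8, S11.
  S8 also has parents S4, S9.
  S11 also has parents S1, S3, S8.
Excluding nodes already adjacent to S12 (S1, S2, S6, S8, S11), the co-parent-only contribution is {S3, S4, S9}.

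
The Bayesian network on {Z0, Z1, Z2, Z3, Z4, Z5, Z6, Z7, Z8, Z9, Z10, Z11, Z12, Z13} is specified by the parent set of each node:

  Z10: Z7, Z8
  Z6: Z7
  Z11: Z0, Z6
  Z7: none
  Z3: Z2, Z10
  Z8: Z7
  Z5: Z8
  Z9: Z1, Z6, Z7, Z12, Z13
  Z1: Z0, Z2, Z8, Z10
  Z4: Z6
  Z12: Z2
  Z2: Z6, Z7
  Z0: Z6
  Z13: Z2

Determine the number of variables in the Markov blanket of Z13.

6

The Markov blanket of a node is its parents, its children, and the other parents of its children.
Z13's children: Z9.
Parents of Z13: Z2.
Other parents of Z13's children:
  Z9's other parents are Z1, Z6, Z7, Z12.
MB(Z13) = {Z1, Z2, Z6, Z7, Z9, Z12}, which has 6 nodes.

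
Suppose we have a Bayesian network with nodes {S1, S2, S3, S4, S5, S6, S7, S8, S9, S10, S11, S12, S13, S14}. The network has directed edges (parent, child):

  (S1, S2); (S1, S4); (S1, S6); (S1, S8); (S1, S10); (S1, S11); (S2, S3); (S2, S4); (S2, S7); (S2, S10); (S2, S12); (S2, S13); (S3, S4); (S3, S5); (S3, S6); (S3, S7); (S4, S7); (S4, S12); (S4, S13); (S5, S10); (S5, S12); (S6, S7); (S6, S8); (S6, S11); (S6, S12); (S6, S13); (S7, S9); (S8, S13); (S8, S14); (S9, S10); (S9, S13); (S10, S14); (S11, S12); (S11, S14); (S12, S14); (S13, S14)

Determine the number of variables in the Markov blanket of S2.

Pa(S2) = {S1}.
Ch(S2) = {S3, S4, S7, S10, S12, S13}.
Co-parents of S2 (other parents of its children):
  S3 has no other parent.
  S4's other parents are S1, S3.
  parents(S7) \ {S2} = {S3, S4, S6}.
  S10 also has parents S1, S5, S9.
  S12's other parents are S4, S5, S6, S11.
  S13's other parents are S4, S6, S8, S9.
MB(S2) = {S1, S3, S4, S5, S6, S7, S8, S9, S10, S11, S12, S13}, which has 12 nodes.

12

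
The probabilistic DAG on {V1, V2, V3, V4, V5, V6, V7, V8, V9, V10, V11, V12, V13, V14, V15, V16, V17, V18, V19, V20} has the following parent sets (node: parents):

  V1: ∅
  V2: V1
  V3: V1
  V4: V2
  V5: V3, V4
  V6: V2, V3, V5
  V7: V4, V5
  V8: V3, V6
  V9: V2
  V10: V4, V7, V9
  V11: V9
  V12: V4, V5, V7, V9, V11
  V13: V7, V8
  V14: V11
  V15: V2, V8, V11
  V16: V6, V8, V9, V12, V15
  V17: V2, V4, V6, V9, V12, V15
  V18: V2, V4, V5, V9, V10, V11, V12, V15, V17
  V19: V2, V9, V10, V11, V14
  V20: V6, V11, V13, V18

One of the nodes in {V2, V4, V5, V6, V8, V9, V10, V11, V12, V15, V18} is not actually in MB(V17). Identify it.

V8

V17's parents: V2, V4, V6, V9, V12, V15.
Ch(V17) = {V18}.
Parents of each child, excluding V17:
  V18's other parents are V2, V4, V5, V9, V10, V11, V12, V15.
MB(V17) = {V2, V4, V5, V6, V9, V10, V11, V12, V15, V18}.
V8 is neither a parent, child, nor co-parent of V17, so it does not belong.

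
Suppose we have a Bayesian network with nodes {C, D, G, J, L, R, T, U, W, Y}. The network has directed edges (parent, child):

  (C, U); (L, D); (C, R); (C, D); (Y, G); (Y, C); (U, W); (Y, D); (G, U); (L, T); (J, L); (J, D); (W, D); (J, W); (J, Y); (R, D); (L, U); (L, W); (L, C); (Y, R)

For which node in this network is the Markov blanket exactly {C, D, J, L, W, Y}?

The target node must have every member of {C, D, J, L, W, Y} as a parent, child, or co-parent, and no others.
Parents of R: C, Y; children: D; co-parents: C, J, L, W, Y.
These exactly cover the given set, so the node is R.

R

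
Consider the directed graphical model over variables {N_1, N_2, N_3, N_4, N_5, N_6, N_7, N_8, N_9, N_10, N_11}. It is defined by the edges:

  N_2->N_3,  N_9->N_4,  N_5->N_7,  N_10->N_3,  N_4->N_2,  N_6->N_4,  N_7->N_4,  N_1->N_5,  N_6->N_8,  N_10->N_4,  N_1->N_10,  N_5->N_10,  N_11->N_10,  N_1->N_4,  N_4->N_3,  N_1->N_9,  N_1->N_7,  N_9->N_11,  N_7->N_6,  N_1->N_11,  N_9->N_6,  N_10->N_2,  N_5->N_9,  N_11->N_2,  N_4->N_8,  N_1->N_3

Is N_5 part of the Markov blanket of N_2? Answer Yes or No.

No

N_2 has child N_3.
N_2's parents: N_4, N_10, N_11.
Co-parents of N_2 (other parents of its children):
  N_3's other parents are N_1, N_4, N_10.
MB(N_2) = {N_1, N_3, N_4, N_10, N_11}; N_5 is not in this set.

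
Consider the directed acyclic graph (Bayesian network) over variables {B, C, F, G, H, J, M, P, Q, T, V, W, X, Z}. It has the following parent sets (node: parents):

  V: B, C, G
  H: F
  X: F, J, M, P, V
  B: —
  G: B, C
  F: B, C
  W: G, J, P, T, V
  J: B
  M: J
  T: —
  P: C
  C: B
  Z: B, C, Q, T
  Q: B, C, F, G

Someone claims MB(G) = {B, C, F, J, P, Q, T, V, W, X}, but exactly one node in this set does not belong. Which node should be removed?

By definition, MB(G) is built from G's parents, G's children, and the co-parents of G.
G has parents B, C.
Ch(G) = {Q, V, W}.
For each child, the remaining parents (spouses of G):
  Q also has parents B, C, F.
  V's other parents are B, C.
  parents(W) \ {G} = {J, P, T, V}.
MB(G) = {B, C, F, J, P, Q, T, V, W}.
X is neither a parent, child, nor co-parent of G, so it does not belong.

X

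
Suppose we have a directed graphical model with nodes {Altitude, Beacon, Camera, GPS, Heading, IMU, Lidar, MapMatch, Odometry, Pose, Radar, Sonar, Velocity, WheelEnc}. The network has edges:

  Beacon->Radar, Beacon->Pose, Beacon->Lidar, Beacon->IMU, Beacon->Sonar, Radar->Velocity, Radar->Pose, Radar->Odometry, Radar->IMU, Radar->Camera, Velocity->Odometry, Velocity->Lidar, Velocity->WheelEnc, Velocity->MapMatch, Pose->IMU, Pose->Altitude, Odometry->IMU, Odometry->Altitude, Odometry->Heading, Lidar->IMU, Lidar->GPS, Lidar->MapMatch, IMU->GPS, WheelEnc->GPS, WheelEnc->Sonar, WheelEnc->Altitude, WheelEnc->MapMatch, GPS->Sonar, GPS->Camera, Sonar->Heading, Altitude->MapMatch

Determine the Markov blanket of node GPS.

Pa(GPS) = {IMU, Lidar, WheelEnc}.
GPS has children Camera, Sonar.
Parents of each child, excluding GPS:
  parents(Sonar) \ {GPS} = {Beacon, WheelEnc}.
  Camera also has parent Radar.
MB(GPS) = {Beacon, Camera, IMU, Lidar, Radar, Sonar, WheelEnc}.

{Beacon, Camera, IMU, Lidar, Radar, Sonar, WheelEnc}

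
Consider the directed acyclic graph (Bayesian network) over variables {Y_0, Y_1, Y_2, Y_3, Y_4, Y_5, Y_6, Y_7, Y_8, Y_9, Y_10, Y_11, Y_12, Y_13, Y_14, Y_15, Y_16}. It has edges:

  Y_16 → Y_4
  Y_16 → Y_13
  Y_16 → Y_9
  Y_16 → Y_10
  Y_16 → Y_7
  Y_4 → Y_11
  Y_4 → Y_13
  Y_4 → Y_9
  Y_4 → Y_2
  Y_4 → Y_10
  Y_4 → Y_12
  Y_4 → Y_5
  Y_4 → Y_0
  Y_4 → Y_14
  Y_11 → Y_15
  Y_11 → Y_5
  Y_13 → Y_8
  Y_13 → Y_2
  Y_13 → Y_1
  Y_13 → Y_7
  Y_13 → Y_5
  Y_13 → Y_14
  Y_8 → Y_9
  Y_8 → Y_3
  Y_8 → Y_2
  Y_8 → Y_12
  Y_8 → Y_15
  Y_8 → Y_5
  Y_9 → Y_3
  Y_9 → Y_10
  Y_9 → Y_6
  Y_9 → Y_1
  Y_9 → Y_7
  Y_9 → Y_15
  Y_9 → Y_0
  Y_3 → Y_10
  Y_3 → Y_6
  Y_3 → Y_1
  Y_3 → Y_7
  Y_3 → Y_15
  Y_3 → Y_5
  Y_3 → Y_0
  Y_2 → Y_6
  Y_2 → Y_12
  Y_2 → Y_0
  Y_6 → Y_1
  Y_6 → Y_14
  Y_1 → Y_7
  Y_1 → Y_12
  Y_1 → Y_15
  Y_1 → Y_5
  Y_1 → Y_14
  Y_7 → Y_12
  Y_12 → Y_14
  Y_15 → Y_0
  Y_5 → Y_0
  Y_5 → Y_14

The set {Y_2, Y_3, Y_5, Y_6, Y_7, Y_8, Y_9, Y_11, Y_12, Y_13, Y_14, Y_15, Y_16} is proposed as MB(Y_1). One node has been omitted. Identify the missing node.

A node's Markov blanket = Pa ∪ Ch ∪ (parents of Ch other than the node itself).
Children of Y_1: Y_5, Y_7, Y_12, Y_14, Y_15.
Y_1 has parents Y_3, Y_6, Y_9, Y_13.
For each child, the remaining parents (spouses of Y_1):
  parents(Y_7) \ {Y_1} = {Y_3, Y_9, Y_13, Y_16}.
  parents(Y_12) \ {Y_1} = {Y_2, Y_4, Y_7, Y_8}.
  Y_15 also has parents Y_3, Y_8, Y_9, Y_11.
  Y_5's other parents are Y_3, Y_4, Y_8, Y_11, Y_13.
  Y_14's other parents are Y_4, Y_5, Y_6, Y_12, Y_13.
MB(Y_1) = {Y_2, Y_3, Y_4, Y_5, Y_6, Y_7, Y_8, Y_9, Y_11, Y_12, Y_13, Y_14, Y_15, Y_16}.
Comparing with the claimed set, Y_4 is missing.

Y_4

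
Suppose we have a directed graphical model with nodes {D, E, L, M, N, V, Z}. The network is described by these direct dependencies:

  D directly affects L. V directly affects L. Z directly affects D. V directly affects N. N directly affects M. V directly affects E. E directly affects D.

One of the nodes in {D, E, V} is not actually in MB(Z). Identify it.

Pa(Z) = {}.
Z has child D.
Parents of each child, excluding Z:
  D's other parent is E.
MB(Z) = {D, E}.
V is neither a parent, child, nor co-parent of Z, so it does not belong.

V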